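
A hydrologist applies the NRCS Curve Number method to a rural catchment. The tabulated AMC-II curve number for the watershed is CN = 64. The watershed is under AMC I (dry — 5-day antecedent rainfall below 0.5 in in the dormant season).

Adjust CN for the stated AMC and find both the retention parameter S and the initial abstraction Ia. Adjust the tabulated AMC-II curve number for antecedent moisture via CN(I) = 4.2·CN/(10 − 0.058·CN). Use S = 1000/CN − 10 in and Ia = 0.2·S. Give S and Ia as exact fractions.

CN(I) from CN(II)=64: (4.2·64)/(10 − 0.058·64) = 5600/131 ≈ 42.748
S = 1000/(5600/131) − 10 = 375/28 in ≈ 13.393 in
Ia = 0.2S: 0.2·13.393 = 2.679 in (exactly 75/28)

S = 375/28 in ≈ 13.393 in; Ia = 75/28 in ≈ 2.679 in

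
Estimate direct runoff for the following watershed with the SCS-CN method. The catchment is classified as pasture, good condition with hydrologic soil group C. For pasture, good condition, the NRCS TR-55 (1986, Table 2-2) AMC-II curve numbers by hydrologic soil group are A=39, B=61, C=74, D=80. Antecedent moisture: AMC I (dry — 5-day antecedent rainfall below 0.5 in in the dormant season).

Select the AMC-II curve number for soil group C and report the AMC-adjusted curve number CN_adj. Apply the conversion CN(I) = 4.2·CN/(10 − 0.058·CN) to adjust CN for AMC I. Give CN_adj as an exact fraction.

NRCS table: pasture, good condition, soil group C → CN(II) = 74
CN(I) from CN(II)=74: (4.2·74)/(10 − 0.058·74) = 77700/1427 ≈ 54.450

CN_adj = 77700/1427 ≈ 54.450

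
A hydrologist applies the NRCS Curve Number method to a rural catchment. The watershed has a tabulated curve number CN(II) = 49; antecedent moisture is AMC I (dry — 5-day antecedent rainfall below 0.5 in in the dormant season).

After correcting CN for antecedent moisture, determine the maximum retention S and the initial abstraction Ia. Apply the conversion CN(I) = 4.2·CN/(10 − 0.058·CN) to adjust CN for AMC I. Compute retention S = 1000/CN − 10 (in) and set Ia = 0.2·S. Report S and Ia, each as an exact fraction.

Adjust CN=49 to AMC I: 4.2·49/(10 − 0.058·49) → (1029/5) ÷ (3579/500) = 34300/1193 ≈ 28.751
Retention S: 1000/CN − 10 with CN=28.751 → S = 8500/343 ≈ 24.781 in
Ia = 0.2·(8500/343) = 1700/343 in ≈ 4.956 in

S = 8500/343 in ≈ 24.781 in; Ia = 1700/343 in ≈ 4.956 in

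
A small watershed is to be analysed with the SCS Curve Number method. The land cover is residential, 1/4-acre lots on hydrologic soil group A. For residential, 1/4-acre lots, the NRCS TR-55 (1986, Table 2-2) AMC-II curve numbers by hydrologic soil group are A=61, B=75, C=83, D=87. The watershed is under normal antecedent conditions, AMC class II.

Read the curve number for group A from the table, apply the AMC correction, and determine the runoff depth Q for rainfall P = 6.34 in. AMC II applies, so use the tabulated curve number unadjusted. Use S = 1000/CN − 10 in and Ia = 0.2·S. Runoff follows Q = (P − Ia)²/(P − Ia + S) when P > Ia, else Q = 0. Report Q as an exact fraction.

Q = 238300969/106557850 in ≈ 2.236 in

NRCS table: residential, 1/4-acre lots, soil group A → CN(II) = 61
AMC II — tabulated CN = 61 applies directly.
Max retention: S = 1000/61 − 10 = 390/61 in (≈ 6.393 in)
Initial abstraction Ia = S/5 = (390/61)/5 = 78/61 ≈ 1.279 in
P − Ia = 6.340 − 1.279 = 15437/3050 ≈ 5.061 in (> 0, runoff occurs)
Q = (15437/3050)²/((15437/3050) + 390/61) = (238300969/9302500)/(34937/3050) = 238300969/106557850 in ≈ 2.236 in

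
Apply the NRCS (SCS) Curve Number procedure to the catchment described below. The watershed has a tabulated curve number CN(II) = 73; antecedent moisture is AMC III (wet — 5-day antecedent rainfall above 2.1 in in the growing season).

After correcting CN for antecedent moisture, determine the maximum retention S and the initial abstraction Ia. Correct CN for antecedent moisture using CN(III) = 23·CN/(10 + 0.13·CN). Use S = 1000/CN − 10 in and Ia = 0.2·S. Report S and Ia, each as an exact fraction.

S = 2700/1679 in ≈ 1.608 in; Ia = 540/1679 in ≈ 0.322 in

Wet (AMC III): CN(III) = 23·73/(10 + 0.13·73) = 1679/(1949/100) = 167900/1949 ≈ 86.147
S = 1000/(167900/1949) − 10 = 2700/1679 in ≈ 1.608 in
Ia = 0.2S: 0.2·1.608 = 0.322 in (exactly 540/1679)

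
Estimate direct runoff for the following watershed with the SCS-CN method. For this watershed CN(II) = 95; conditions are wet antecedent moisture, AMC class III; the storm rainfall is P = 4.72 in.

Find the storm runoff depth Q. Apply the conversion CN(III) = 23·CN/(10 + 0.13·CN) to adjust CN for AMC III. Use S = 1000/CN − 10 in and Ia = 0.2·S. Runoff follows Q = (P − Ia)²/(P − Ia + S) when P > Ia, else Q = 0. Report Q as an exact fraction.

Q = 1303868178/292604275 in ≈ 4.456 in

Wet (AMC III): CN(III) = 23·95/(10 + 0.13·95) = 2185/(447/20) = 43700/447 ≈ 97.763
Retention S: 1000/CN − 10 with CN=97.763 → S = 100/437 ≈ 0.229 in
Ia = 0.2S: 0.2·0.229 = 0.046 in (exactly 20/437)
Since P=4.720 > Ia=0.046: effective rainfall P−Ia = 51066/10925 in
Runoff Q = (P−Ia)²/(P−Ia+S) = (4.674)²/(4.674+0.229) = 1303868178/292604275 ≈ 4.456 in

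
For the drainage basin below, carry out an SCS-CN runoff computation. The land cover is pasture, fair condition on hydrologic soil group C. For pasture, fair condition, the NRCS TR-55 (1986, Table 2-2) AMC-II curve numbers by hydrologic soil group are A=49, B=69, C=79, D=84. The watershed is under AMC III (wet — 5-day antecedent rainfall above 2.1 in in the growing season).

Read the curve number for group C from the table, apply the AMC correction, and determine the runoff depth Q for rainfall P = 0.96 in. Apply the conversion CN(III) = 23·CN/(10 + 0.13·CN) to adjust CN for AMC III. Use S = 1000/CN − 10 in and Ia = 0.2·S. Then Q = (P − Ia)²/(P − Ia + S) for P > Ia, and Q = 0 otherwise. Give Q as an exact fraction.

NRCS table: pasture, fair condition, soil group C → CN(II) = 79
Adjust CN=79 to AMC III: 23·79/(10 + 0.13·79) → 1817 ÷ (2027/100) = 181700/2027 ≈ 89.640
S = 1000/(181700/2027) − 10 = 2100/1817 in ≈ 1.156 in
Ia = 0.2S: 0.2·1.156 = 0.231 in (exactly 420/1817)
P − Ia = 0.960 − 0.231 = 33108/45425 ≈ 0.729 in (> 0, runoff occurs)
Q = (33108/45425)²/((33108/45425) + 2100/1817) = (1096139664/2063430625)/(85608/45425) = 15224162/54010325 in ≈ 0.282 in

Q = 15224162/54010325 in ≈ 0.282 in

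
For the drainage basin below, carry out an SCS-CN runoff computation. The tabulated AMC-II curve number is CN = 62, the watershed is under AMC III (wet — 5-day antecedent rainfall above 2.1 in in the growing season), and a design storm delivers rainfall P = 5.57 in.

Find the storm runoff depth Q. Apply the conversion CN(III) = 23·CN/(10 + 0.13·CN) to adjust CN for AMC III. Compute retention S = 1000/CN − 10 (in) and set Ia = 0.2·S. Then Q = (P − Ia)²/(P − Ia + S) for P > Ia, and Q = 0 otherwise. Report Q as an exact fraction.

Q = 128982257881/39153753300 in ≈ 3.294 in

CN(III) from CN(II)=62: (23·62)/(10 + 0.13·62) = 71300/903 ≈ 78.959
Retention S: 1000/CN − 10 with CN=78.959 → S = 1900/713 ≈ 2.665 in
Initial abstraction Ia = S/5 = (1900/713)/5 = 380/713 ≈ 0.533 in
Since P=5.570 > Ia=0.533: effective rainfall P−Ia = 359141/71300 in
Q = (359141/71300)²/((359141/71300) + 1900/713) = (128982257881/5083690000)/(549141/71300) = 128982257881/39153753300 in ≈ 3.294 in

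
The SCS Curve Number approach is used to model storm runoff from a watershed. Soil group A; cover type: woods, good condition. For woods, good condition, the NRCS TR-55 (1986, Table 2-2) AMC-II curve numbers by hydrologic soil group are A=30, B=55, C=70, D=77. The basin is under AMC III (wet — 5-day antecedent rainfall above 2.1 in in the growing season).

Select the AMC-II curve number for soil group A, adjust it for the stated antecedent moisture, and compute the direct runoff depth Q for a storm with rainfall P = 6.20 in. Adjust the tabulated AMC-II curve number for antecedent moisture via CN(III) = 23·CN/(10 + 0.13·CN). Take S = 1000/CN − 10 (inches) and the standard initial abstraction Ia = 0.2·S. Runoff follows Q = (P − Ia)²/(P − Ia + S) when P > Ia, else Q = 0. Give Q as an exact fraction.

Q = 2070721/1703955 in ≈ 1.215 in

NRCS table: woods, good condition, soil group A → CN(II) = 30
Adjust CN=30 to AMC III: 23·30/(10 + 0.13·30) → 690 ÷ (139/10) = 6900/139 ≈ 49.640
S = 1000/(6900/139) − 10 = 700/69 in ≈ 10.145 in
Ia = 0.2·(700/69) = 140/69 in ≈ 2.029 in
Excess rainfall: 6.200 − 2.029 = 4.171 in; P > Ia so Q > 0
Q: (1439/345)² ÷ (4939/345) = 2070721/1703955 in (≈ 1.215 in)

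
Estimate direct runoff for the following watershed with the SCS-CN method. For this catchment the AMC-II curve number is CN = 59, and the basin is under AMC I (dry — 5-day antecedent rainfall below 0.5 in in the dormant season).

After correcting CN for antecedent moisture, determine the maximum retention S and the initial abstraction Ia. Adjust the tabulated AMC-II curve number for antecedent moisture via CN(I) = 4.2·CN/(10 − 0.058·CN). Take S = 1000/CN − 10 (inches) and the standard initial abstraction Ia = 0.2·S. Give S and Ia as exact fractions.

S = 20500/1239 in ≈ 16.546 in; Ia = 4100/1239 in ≈ 3.309 in

Adjust CN=59 to AMC I: 4.2·59/(10 − 0.058·59) → (1239/5) ÷ (3289/500) = 123900/3289 ≈ 37.671
Max retention: S = 1000/(123900/3289) − 10 = 20500/1239 in (≈ 16.546 in)
Ia = 0.2S: 0.2·16.546 = 3.309 in (exactly 4100/1239)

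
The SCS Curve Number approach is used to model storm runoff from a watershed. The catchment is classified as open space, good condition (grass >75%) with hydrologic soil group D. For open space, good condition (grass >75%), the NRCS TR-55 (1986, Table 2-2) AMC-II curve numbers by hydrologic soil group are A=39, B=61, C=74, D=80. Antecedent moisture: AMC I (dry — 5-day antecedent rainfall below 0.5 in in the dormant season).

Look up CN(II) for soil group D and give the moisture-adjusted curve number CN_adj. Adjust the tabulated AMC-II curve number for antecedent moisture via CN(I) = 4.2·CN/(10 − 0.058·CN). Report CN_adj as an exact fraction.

CN_adj = 4200/67 ≈ 62.687

NRCS table: open space, good condition (grass >75%), soil group D → CN(II) = 80
CN(I) from CN(II)=80: (4.2·80)/(10 − 0.058·80) = 4200/67 ≈ 62.687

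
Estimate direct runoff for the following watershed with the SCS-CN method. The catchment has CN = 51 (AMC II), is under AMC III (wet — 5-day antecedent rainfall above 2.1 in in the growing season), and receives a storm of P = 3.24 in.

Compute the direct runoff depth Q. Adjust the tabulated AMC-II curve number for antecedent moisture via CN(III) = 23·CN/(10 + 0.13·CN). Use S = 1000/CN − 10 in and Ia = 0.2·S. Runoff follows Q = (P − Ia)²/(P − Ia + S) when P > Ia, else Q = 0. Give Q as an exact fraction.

Q = 4972083169/5660106225 in ≈ 0.878 in

Wet (AMC III): CN(III) = 23·51/(10 + 0.13·51) = 1173/(1663/100) = 117300/1663 ≈ 70.535
Max retention: S = 1000/(117300/1663) − 10 = 4900/1173 in (≈ 4.177 in)
Ia = 0.2S: 0.2·4.177 = 0.835 in (exactly 980/1173)
Since P=3.240 > Ia=0.835: effective rainfall P−Ia = 70513/29325 in
Q: (70513/29325)² ÷ (193013/29325) = 4972083169/5660106225 in (≈ 0.878 in)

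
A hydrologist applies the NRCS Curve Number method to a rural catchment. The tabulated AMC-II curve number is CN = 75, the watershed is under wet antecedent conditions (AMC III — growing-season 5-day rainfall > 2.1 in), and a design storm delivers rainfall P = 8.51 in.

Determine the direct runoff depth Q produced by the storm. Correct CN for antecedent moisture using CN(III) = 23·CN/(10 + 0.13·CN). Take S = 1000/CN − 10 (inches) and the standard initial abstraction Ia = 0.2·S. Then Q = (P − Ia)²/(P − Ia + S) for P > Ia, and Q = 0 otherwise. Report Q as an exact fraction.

Q = 3217044961/460361100 in ≈ 6.988 in

Adjust CN=75 to AMC III: 23·75/(10 + 0.13·75) → 1725 ÷ (79/4) = 6900/79 ≈ 87.342
Retention S: 1000/CN − 10 with CN=87.342 → S = 100/69 ≈ 1.449 in
Initial abstraction Ia = S/5 = (100/69)/5 = 20/69 ≈ 0.290 in
P − Ia = 8.510 − 0.290 = 56719/6900 ≈ 8.220 in (> 0, runoff occurs)
Q = (56719/6900)²/((56719/6900) + 100/69) = (3217044961/47610000)/(66719/6900) = 3217044961/460361100 in ≈ 6.988 in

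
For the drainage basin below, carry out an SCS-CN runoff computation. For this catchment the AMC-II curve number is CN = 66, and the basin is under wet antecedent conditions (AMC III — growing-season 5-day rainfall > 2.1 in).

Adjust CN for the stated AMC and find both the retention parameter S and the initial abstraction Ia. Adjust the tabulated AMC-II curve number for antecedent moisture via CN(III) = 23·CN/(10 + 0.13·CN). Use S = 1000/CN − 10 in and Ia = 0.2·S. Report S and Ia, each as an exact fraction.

Adjust CN=66 to AMC III: 23·66/(10 + 0.13·66) → 1518 ÷ (929/50) = 75900/929 ≈ 81.701
Retention S: 1000/CN − 10 with CN=81.701 → S = 1700/759 ≈ 2.240 in
Ia = 0.2·(1700/759) = 340/759 in ≈ 0.448 in

S = 1700/759 in ≈ 2.240 in; Ia = 340/759 in ≈ 0.448 in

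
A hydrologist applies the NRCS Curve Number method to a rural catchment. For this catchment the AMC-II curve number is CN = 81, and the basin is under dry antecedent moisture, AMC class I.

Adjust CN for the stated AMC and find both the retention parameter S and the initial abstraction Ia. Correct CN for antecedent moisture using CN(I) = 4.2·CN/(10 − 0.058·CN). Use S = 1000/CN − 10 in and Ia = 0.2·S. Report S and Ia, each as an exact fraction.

S = 9500/1701 in ≈ 5.585 in; Ia = 1900/1701 in ≈ 1.117 in

Dry (AMC I): CN(I) = 4.2·81/(10 − 0.058·81) = (1701/5)/(2651/500) = 170100/2651 ≈ 64.164
Max retention: S = 1000/(170100/2651) − 10 = 9500/1701 in (≈ 5.585 in)
Ia = 0.2·(9500/1701) = 1900/1701 in ≈ 1.117 in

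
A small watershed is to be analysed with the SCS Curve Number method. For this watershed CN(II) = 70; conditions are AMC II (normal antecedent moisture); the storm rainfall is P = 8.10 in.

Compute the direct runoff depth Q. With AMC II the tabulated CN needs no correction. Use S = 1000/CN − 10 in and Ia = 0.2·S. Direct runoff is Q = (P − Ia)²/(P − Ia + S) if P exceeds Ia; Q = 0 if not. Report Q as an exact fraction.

Q = 85683/18830 in ≈ 4.550 in

AMC II — tabulated CN = 70 applies directly.
Retention S: 1000/CN − 10 with CN=70.000 → S = 30/7 ≈ 4.286 in
Initial abstraction Ia = S/5 = (30/7)/5 = 6/7 ≈ 0.857 in
P − Ia = 8.100 − 0.857 = 507/70 ≈ 7.243 in (> 0, runoff occurs)
Runoff Q = (P−Ia)²/(P−Ia+S) = (7.243)²/(7.243+4.286) = 85683/18830 ≈ 4.550 in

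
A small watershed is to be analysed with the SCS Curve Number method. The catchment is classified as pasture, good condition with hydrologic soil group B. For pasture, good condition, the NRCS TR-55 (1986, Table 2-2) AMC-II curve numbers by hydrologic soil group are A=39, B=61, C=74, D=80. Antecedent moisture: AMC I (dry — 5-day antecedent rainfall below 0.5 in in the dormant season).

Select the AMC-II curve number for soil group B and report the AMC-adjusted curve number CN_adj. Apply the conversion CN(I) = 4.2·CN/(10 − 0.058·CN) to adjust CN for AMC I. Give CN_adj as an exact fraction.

CN_adj = 42700/1077 ≈ 39.647

NRCS table: pasture, good condition, soil group B → CN(II) = 61
Adjust CN=61 to AMC I: 4.2·61/(10 − 0.058·61) → (1281/5) ÷ (3231/500) = 42700/1077 ≈ 39.647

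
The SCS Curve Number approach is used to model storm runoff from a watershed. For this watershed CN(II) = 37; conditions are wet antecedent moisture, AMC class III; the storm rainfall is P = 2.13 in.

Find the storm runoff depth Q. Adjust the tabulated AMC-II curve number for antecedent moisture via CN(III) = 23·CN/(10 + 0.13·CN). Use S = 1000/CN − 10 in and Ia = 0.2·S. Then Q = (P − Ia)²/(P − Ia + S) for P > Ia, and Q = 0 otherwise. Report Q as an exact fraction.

Wet (AMC III): CN(III) = 23·37/(10 + 0.13·37) = 851/(1481/100) = 85100/1481 ≈ 57.461
Retention S: 1000/CN − 10 with CN=57.461 → S = 6300/851 ≈ 7.403 in
Ia = 0.2·(6300/851) = 1260/851 in ≈ 1.481 in
Excess rainfall: 2.130 − 1.481 = 0.649 in; P > Ia so Q > 0
Runoff Q = (P−Ia)²/(P−Ia+S) = (0.649)²/(0.649+7.403) = 1017999723/19438627100 ≈ 0.052 in

Q = 1017999723/19438627100 in ≈ 0.052 in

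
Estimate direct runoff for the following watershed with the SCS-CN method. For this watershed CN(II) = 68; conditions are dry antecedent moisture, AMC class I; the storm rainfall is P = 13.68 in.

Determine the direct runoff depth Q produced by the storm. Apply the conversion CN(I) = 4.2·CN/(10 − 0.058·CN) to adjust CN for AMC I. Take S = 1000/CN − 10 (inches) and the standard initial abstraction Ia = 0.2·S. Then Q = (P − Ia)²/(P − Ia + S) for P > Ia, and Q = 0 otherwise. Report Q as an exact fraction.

Q = 5211592418/901844475 in ≈ 5.779 in

Dry (AMC I): CN(I) = 4.2·68/(10 − 0.058·68) = (1428/5)/(757/125) = 35700/757 ≈ 47.160
Max retention: S = 1000/(35700/757) − 10 = 4000/357 in (≈ 11.204 in)
Ia = 0.2S: 0.2·11.204 = 2.241 in (exactly 800/357)
Since P=13.680 > Ia=2.241: effective rainfall P−Ia = 102094/8925 in
Q: (102094/8925)² ÷ (202094/8925) = 5211592418/901844475 in (≈ 5.779 in)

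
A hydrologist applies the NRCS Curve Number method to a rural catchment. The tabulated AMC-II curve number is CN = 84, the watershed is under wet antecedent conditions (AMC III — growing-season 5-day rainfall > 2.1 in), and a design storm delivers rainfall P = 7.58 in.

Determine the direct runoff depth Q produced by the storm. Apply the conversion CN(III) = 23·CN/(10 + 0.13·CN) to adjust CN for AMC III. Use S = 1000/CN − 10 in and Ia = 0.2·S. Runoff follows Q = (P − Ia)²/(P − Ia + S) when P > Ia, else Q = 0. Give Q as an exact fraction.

Q = 32061409249/4807226550 in ≈ 6.669 in

Wet (AMC III): CN(III) = 23·84/(10 + 0.13·84) = 1932/(523/25) = 48300/523 ≈ 92.352
Retention S: 1000/CN − 10 with CN=92.352 → S = 400/483 ≈ 0.828 in
Ia = 0.2S: 0.2·0.828 = 0.166 in (exactly 80/483)
Excess rainfall: 7.580 − 0.166 = 7.414 in; P > Ia so Q > 0
Q = (179057/24150)²/((179057/24150) + 400/483) = (32061409249/583222500)/(199057/24150) = 32061409249/4807226550 in ≈ 6.669 in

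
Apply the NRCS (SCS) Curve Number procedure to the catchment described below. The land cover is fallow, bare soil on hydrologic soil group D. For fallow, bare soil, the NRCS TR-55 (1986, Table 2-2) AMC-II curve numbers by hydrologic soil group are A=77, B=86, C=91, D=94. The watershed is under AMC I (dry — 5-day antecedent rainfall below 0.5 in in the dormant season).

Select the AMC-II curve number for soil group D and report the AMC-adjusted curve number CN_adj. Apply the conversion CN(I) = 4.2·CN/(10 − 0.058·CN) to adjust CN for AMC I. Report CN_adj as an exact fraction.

NRCS table: fallow, bare soil, soil group D → CN(II) = 94
Dry (AMC I): CN(I) = 4.2·94/(10 − 0.058·94) = (1974/5)/(1137/250) = 32900/379 ≈ 86.807

CN_adj = 32900/379 ≈ 86.807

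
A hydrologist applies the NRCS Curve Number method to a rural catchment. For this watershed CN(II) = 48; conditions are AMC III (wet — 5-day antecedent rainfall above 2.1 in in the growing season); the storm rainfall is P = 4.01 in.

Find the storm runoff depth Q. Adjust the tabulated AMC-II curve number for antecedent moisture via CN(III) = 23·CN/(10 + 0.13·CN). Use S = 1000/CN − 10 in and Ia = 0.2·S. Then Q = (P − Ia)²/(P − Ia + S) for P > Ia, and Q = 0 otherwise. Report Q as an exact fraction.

Q = 448126561/370316100 in ≈ 1.210 in

CN(III) from CN(II)=48: (23·48)/(10 + 0.13·48) = 13800/203 ≈ 67.980
S = 1000/(13800/203) − 10 = 325/69 in ≈ 4.710 in
Ia = 0.2S: 0.2·4.710 = 0.942 in (exactly 65/69)
Since P=4.010 > Ia=0.942: effective rainfall P−Ia = 21169/6900 in
Runoff Q = (P−Ia)²/(P−Ia+S) = (3.068)²/(3.068+4.710) = 448126561/370316100 ≈ 1.210 in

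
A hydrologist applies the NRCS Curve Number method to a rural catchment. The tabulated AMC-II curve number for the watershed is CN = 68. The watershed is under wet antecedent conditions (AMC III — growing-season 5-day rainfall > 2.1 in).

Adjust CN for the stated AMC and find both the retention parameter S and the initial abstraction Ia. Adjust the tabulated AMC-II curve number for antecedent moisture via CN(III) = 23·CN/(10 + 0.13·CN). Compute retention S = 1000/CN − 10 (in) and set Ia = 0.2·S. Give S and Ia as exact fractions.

CN(III) from CN(II)=68: (23·68)/(10 + 0.13·68) = 39100/471 ≈ 83.015
S = 1000/(39100/471) − 10 = 800/391 in ≈ 2.046 in
Ia = 0.2S: 0.2·2.046 = 0.409 in (exactly 160/391)

S = 800/391 in ≈ 2.046 in; Ia = 160/391 in ≈ 0.409 in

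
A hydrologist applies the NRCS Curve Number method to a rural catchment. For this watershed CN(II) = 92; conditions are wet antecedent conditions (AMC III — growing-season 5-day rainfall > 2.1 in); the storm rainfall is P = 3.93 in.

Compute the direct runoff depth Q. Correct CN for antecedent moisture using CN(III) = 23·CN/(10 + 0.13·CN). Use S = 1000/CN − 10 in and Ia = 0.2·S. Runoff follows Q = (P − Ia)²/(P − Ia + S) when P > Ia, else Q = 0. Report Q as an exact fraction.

Wet (AMC III): CN(III) = 23·92/(10 + 0.13·92) = 2116/(549/25) = 52900/549 ≈ 96.357
S = 1000/(52900/549) − 10 = 200/529 in ≈ 0.378 in
Ia = 0.2·(200/529) = 40/529 in ≈ 0.076 in
Excess rainfall: 3.930 − 0.076 = 3.854 in; P > Ia so Q > 0
Q: (203897/52900)² ÷ (223897/52900) = 41573986609/11844151300 in (≈ 3.510 in)

Q = 41573986609/11844151300 in ≈ 3.510 in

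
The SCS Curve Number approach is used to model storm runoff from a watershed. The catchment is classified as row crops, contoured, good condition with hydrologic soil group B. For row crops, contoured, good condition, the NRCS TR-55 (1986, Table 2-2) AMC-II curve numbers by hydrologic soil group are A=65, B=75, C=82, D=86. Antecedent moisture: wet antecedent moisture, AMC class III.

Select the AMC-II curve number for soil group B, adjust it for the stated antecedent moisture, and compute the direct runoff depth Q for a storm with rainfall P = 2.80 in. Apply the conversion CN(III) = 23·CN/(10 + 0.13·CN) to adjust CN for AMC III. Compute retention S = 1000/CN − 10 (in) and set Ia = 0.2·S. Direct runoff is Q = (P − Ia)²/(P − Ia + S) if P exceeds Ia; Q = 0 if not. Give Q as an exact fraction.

NRCS table: row crops, contoured, good condition, soil group B → CN(II) = 75
Adjust CN=75 to AMC III: 23·75/(10 + 0.13·75) → 1725 ÷ (79/4) = 6900/79 ≈ 87.342
Max retention: S = 1000/(6900/79) − 10 = 100/69 in (≈ 1.449 in)
Ia = 0.2·(100/69) = 20/69 in ≈ 0.290 in
Excess rainfall: 2.800 − 0.290 = 2.510 in; P > Ia so Q > 0
Q = (866/345)²/((866/345) + 100/69) = (749956/119025)/(1366/345) = 374978/235635 in ≈ 1.591 in

Q = 374978/235635 in ≈ 1.591 in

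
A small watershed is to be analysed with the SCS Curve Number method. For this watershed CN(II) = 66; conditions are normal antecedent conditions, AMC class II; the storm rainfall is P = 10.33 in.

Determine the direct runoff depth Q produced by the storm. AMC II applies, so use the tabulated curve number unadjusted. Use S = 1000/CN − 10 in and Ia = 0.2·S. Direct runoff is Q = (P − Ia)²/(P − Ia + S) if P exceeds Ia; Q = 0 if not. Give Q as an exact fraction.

CN(II) = 66; AMC II needs no correction.
Max retention: S = 1000/66 − 10 = 170/33 in (≈ 5.152 in)
Ia = 0.2S: 0.2·5.152 = 1.030 in (exactly 34/33)
Excess rainfall: 10.330 − 1.030 = 9.300 in; P > Ia so Q > 0
Q: (30689/3300)² ÷ (47689/3300) = 941814721/157373700 in (≈ 5.985 in)

Q = 941814721/157373700 in ≈ 5.985 in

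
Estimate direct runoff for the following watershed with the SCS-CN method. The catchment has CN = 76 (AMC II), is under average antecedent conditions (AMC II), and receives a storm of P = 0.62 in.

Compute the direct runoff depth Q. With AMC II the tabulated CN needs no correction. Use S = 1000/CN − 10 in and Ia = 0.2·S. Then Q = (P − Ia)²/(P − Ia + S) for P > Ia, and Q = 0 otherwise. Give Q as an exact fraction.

Q = 0 in ≈ 0.000 in

CN(II) = 76; AMC II needs no correction.
Max retention: S = 1000/76 − 10 = 60/19 in (≈ 3.158 in)
Ia = 0.2·(60/19) = 12/19 in ≈ 0.632 in
P = 0.620 ≤ Ia = 0.632 in: entire storm abstracted, Q = 0.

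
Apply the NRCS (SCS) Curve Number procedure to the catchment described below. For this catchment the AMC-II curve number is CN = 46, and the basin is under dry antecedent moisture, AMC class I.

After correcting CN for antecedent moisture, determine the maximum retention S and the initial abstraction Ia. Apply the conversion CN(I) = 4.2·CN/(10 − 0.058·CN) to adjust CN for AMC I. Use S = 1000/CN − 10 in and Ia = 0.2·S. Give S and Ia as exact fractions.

S = 4500/161 in ≈ 27.950 in; Ia = 900/161 in ≈ 5.590 in

CN(I) from CN(II)=46: (4.2·46)/(10 − 0.058·46) = 16100/611 ≈ 26.350
S = 1000/(16100/611) − 10 = 4500/161 in ≈ 27.950 in
Initial abstraction Ia = S/5 = (4500/161)/5 = 900/161 ≈ 5.590 in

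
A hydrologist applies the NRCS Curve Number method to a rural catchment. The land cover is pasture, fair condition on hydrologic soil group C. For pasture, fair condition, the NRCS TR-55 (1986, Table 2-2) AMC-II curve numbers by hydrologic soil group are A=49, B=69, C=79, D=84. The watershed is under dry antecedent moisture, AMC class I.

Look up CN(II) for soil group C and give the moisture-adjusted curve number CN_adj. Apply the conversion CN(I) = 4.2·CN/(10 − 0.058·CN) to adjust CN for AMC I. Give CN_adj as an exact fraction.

CN_adj = 7900/129 ≈ 61.240

NRCS table: pasture, fair condition, soil group C → CN(II) = 79
Dry (AMC I): CN(I) = 4.2·79/(10 − 0.058·79) = (1659/5)/(2709/500) = 7900/129 ≈ 61.240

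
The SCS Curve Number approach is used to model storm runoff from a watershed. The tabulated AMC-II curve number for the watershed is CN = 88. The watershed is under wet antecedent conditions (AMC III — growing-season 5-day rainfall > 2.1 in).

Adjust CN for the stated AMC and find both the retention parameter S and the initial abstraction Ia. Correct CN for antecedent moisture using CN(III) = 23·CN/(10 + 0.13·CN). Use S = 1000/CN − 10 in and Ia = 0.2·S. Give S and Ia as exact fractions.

S = 150/253 in ≈ 0.593 in; Ia = 30/253 in ≈ 0.119 in

Adjust CN=88 to AMC III: 23·88/(10 + 0.13·88) → 2024 ÷ (536/25) = 6325/67 ≈ 94.403
Retention S: 1000/CN − 10 with CN=94.403 → S = 150/253 ≈ 0.593 in
Ia = 0.2S: 0.2·0.593 = 0.119 in (exactly 30/253)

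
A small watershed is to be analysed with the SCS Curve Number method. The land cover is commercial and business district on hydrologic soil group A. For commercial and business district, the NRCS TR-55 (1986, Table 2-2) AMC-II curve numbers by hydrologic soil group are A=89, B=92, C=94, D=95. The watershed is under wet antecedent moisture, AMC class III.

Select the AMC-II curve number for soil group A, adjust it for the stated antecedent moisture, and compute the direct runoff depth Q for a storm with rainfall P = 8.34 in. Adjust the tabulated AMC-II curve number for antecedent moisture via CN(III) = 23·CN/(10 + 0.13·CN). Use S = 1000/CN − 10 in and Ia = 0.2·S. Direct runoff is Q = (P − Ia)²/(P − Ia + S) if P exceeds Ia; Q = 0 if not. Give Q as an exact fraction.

NRCS table: commercial and business district, soil group A → CN(II) = 89
Adjust CN=89 to AMC III: 23·89/(10 + 0.13·89) → 2047 ÷ (2157/100) = 204700/2157 ≈ 94.900
Max retention: S = 1000/(204700/2157) − 10 = 1100/2047 in (≈ 0.537 in)
Initial abstraction Ia = S/5 = (1100/2047)/5 = 220/2047 ≈ 0.107 in
Since P=8.340 > Ia=0.107: effective rainfall P−Ia = 842599/102350 in
Q: (842599/102350)² ÷ (897599/102350) = 709973074801/91869257650 in (≈ 7.728 in)

Q = 709973074801/91869257650 in ≈ 7.728 in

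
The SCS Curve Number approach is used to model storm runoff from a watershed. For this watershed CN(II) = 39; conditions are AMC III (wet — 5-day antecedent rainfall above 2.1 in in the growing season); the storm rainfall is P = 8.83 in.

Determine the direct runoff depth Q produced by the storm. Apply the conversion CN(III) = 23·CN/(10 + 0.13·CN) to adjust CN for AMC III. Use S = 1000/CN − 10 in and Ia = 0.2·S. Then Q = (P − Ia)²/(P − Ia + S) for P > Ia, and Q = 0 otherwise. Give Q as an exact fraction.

Adjust CN=39 to AMC III: 23·39/(10 + 0.13·39) → 897 ÷ (1507/100) = 89700/1507 ≈ 59.522
S = 1000/(89700/1507) − 10 = 6100/897 in ≈ 6.800 in
Initial abstraction Ia = S/5 = (6100/897)/5 = 1220/897 ≈ 1.360 in
P − Ia = 8.830 − 1.360 = 670051/89700 ≈ 7.470 in (> 0, runoff occurs)
Q: (670051/89700)² ÷ (1280051/89700) = 448968342601/114820574700 in (≈ 3.910 in)

Q = 448968342601/114820574700 in ≈ 3.910 in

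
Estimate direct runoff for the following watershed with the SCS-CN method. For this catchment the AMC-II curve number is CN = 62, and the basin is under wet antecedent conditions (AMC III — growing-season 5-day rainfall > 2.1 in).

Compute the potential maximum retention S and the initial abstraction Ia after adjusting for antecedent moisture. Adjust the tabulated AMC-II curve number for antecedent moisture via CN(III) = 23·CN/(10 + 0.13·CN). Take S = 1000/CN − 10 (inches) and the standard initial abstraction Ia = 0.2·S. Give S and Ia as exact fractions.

S = 1900/713 in ≈ 2.665 in; Ia = 380/713 in ≈ 0.533 in

Adjust CN=62 to AMC III: 23·62/(10 + 0.13·62) → 1426 ÷ (903/50) = 71300/903 ≈ 78.959
Max retention: S = 1000/(71300/903) − 10 = 1900/713 in (≈ 2.665 in)
Initial abstraction Ia = S/5 = (1900/713)/5 = 380/713 ≈ 0.533 in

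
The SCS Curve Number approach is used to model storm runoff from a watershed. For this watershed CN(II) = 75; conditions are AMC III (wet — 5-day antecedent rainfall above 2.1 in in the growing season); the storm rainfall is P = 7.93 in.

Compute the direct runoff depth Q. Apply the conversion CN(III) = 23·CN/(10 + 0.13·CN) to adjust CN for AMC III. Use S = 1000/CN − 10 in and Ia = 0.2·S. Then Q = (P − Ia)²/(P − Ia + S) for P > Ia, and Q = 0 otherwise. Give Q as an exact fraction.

Adjust CN=75 to AMC III: 23·75/(10 + 0.13·75) → 1725 ÷ (79/4) = 6900/79 ≈ 87.342
Retention S: 1000/CN − 10 with CN=87.342 → S = 100/69 ≈ 1.449 in
Initial abstraction Ia = S/5 = (100/69)/5 = 20/69 ≈ 0.290 in
P − Ia = 7.930 − 0.290 = 52717/6900 ≈ 7.640 in (> 0, runoff occurs)
Q = (52717/6900)²/((52717/6900) + 100/69) = (2779082089/47610000)/(62717/6900) = 2779082089/432747300 in ≈ 6.422 in

Q = 2779082089/432747300 in ≈ 6.422 in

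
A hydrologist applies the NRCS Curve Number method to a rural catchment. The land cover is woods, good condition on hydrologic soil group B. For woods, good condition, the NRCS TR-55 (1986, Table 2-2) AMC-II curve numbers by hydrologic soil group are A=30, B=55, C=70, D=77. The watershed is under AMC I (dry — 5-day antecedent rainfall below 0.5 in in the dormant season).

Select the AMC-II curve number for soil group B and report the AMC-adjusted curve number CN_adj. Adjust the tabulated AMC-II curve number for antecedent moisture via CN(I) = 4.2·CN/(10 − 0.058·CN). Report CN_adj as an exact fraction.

NRCS table: woods, good condition, soil group B → CN(II) = 55
Adjust CN=55 to AMC I: 4.2·55/(10 − 0.058·55) → 231 ÷ (681/100) = 7700/227 ≈ 33.921

CN_adj = 7700/227 ≈ 33.921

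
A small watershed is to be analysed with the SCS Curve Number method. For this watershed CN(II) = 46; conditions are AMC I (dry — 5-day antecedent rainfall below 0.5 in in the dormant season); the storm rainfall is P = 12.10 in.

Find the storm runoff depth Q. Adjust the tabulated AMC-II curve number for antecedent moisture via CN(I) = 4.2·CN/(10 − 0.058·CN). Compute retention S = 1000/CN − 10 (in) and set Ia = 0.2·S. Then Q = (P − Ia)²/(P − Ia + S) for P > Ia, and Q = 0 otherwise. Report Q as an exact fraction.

Q = 109851361/89324410 in ≈ 1.230 in

CN(I) from CN(II)=46: (4.2·46)/(10 − 0.058·46) = 16100/611 ≈ 26.350
Retention S: 1000/CN − 10 with CN=26.350 → S = 4500/161 ≈ 27.950 in
Initial abstraction Ia = S/5 = (4500/161)/5 = 900/161 ≈ 5.590 in
P − Ia = 12.100 − 5.590 = 10481/1610 ≈ 6.510 in (> 0, runoff occurs)
Q = (10481/1610)²/((10481/1610) + 4500/161) = (109851361/2592100)/(55481/1610) = 109851361/89324410 in ≈ 1.230 in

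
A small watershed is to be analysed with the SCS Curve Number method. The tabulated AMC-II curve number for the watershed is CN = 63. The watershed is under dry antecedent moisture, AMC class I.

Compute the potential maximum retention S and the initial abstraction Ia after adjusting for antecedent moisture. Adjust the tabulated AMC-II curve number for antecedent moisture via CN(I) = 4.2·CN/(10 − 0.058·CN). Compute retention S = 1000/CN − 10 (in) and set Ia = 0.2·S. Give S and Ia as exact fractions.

S = 18500/1323 in ≈ 13.983 in; Ia = 3700/1323 in ≈ 2.797 in

Adjust CN=63 to AMC I: 4.2·63/(10 − 0.058·63) → (1323/5) ÷ (3173/500) = 132300/3173 ≈ 41.696
S = 1000/(132300/3173) − 10 = 18500/1323 in ≈ 13.983 in
Ia = 0.2S: 0.2·13.983 = 2.797 in (exactly 3700/1323)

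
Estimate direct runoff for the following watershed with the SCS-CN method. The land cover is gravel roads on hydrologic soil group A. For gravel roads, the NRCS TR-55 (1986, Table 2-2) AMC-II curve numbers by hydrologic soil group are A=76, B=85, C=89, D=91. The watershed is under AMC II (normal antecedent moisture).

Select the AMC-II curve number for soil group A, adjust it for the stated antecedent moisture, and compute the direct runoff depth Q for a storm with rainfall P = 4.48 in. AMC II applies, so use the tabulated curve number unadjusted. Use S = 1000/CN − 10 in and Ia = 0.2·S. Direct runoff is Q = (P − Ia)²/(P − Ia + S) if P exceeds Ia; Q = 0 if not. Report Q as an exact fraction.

Q = 208849/98800 in ≈ 2.114 in

NRCS table: gravel roads, soil group A → CN(II) = 76
Average conditions: CN = 76 (no AMC adjustment).
Max retention: S = 1000/76 − 10 = 60/19 in (≈ 3.158 in)
Initial abstraction Ia = S/5 = (60/19)/5 = 12/19 ≈ 0.632 in
Since P=4.480 > Ia=0.632: effective rainfall P−Ia = 1828/475 in
Q: (1828/475)² ÷ (3328/475) = 208849/98800 in (≈ 2.114 in)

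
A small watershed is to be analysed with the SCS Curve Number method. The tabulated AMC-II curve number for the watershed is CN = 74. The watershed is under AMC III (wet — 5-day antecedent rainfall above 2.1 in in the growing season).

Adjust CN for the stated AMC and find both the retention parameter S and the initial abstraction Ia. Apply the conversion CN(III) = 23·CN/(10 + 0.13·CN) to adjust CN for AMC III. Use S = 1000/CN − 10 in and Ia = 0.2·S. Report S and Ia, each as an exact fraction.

S = 1300/851 in ≈ 1.528 in; Ia = 260/851 in ≈ 0.306 in

Adjust CN=74 to AMC III: 23·74/(10 + 0.13·74) → 1702 ÷ (981/50) = 85100/981 ≈ 86.748
Max retention: S = 1000/(85100/981) − 10 = 1300/851 in (≈ 1.528 in)
Initial abstraction Ia = S/5 = (1300/851)/5 = 260/851 ≈ 0.306 in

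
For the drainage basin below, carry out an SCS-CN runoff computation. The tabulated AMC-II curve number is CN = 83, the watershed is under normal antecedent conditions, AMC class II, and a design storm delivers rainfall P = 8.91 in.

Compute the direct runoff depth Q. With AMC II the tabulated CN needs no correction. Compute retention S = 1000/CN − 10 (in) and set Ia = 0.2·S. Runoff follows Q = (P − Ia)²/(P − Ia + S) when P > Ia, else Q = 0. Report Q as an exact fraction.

Q = 4977725809/726689900 in ≈ 6.850 in

Average conditions: CN = 83 (no AMC adjustment).
Max retention: S = 1000/83 − 10 = 170/83 in (≈ 2.048 in)
Ia = 0.2·(170/83) = 34/83 in ≈ 0.410 in
P − Ia = 8.910 − 0.410 = 70553/8300 ≈ 8.500 in (> 0, runoff occurs)
Q: (70553/8300)² ÷ (87553/8300) = 4977725809/726689900 in (≈ 6.850 in)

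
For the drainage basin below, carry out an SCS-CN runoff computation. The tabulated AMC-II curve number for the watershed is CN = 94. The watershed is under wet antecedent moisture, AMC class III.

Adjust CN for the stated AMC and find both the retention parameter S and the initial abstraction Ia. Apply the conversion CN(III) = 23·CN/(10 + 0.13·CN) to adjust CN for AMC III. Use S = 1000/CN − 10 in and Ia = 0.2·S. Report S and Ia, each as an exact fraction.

S = 300/1081 in ≈ 0.278 in; Ia = 60/1081 in ≈ 0.056 in

Adjust CN=94 to AMC III: 23·94/(10 + 0.13·94) → 2162 ÷ (1111/50) = 108100/1111 ≈ 97.300
Retention S: 1000/CN − 10 with CN=97.300 → S = 300/1081 ≈ 0.278 in
Initial abstraction Ia = S/5 = (300/1081)/5 = 60/1081 ≈ 0.056 in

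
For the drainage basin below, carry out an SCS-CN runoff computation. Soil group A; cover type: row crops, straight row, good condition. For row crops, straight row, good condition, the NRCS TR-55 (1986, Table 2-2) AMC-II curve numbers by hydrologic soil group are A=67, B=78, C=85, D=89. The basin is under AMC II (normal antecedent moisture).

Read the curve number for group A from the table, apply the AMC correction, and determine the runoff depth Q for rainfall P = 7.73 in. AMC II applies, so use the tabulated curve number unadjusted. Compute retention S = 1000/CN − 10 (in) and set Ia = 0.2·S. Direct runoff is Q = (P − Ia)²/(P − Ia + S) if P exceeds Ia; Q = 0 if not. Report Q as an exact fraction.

NRCS table: row crops, straight row, good condition, soil group A → CN(II) = 67
Average conditions: CN = 67 (no AMC adjustment).
Retention S: 1000/CN − 10 with CN=67.000 → S = 330/67 ≈ 4.925 in
Ia = 0.2S: 0.2·4.925 = 0.985 in (exactly 66/67)
Excess rainfall: 7.730 − 0.985 = 6.745 in; P > Ia so Q > 0
Runoff Q = (P−Ia)²/(P−Ia+S) = (6.745)²/(6.745+4.925) = 2042226481/523879700 ≈ 3.898 in

Q = 2042226481/523879700 in ≈ 3.898 in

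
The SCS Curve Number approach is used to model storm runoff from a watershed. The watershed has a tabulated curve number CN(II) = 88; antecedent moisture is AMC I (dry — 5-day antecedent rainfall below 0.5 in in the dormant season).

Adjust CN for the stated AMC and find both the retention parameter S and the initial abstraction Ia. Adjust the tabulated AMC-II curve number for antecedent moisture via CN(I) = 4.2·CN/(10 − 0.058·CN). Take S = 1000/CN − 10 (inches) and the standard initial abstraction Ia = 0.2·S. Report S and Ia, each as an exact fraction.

S = 250/77 in ≈ 3.247 in; Ia = 50/77 in ≈ 0.649 in

CN(I) from CN(II)=88: (4.2·88)/(10 − 0.058·88) = 3850/51 ≈ 75.490
S = 1000/(3850/51) − 10 = 250/77 in ≈ 3.247 in
Ia = 0.2·(250/77) = 50/77 in ≈ 0.649 in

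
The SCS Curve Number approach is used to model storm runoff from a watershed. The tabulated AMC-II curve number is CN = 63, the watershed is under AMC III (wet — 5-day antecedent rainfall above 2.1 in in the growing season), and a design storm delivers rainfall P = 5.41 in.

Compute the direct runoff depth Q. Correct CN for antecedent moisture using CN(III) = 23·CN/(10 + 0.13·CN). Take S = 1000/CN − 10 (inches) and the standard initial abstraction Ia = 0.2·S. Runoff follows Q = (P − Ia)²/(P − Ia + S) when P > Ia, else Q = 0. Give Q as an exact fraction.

Adjust CN=63 to AMC III: 23·63/(10 + 0.13·63) → 1449 ÷ (1819/100) = 144900/1819 ≈ 79.659
S = 1000/(144900/1819) − 10 = 3700/1449 in ≈ 2.553 in
Initial abstraction Ia = S/5 = (3700/1449)/5 = 740/1449 ≈ 0.511 in
Since P=5.410 > Ia=0.511: effective rainfall P−Ia = 709909/144900 in
Runoff Q = (P−Ia)²/(P−Ia+S) = (4.899)²/(4.899+2.553) = 503970788281/156478814100 ≈ 3.221 in

Q = 503970788281/156478814100 in ≈ 3.221 in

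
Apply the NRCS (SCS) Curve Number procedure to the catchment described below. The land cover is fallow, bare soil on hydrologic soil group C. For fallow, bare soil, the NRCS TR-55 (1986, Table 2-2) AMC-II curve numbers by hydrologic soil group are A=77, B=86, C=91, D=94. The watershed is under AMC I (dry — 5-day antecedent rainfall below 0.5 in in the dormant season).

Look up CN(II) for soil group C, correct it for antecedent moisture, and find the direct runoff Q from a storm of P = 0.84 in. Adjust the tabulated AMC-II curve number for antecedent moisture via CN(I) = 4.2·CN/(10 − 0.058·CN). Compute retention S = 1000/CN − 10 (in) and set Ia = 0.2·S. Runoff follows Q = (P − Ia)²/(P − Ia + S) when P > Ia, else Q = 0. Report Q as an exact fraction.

NRCS table: fallow, bare soil, soil group C → CN(II) = 91
CN(I) from CN(II)=91: (4.2·91)/(10 − 0.058·91) = 63700/787 ≈ 80.940
Max retention: S = 1000/(63700/787) − 10 = 1500/637 in (≈ 2.355 in)
Ia = 0.2·(1500/637) = 300/637 in ≈ 0.471 in
Excess rainfall: 0.840 − 0.471 = 0.369 in; P > Ia so Q > 0
Runoff Q = (P−Ia)²/(P−Ia+S) = (0.369)²/(0.369+2.355) = 11513043/230259575 ≈ 0.050 in

Q = 11513043/230259575 in ≈ 0.050 in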